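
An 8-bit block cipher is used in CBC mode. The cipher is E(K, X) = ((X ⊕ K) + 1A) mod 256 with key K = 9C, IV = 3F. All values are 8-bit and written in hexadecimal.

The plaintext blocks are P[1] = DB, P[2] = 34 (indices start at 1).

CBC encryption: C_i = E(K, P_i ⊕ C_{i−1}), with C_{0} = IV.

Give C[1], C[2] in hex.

C[1]: P[1] ⊕ 3F = E4; E(K, E4) = 92.
C[2]: P[2] ⊕ 92 = A6; E(K, A6) = 54.

C[1] = 92, C[2] = 54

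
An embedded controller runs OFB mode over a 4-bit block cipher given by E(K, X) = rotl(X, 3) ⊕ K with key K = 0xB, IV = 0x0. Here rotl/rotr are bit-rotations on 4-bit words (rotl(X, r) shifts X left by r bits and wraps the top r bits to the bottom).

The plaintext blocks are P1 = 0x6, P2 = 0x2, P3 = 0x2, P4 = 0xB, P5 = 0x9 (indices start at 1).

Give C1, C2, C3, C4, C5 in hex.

C1 = 0xD, C2 = 0x4, C3 = 0xA, C4 = 0x4, C5 = 0xD

OFB encryption: S_i = E(K, S_{i−1}) with S_{0} = IV; C_i = P_i ⊕ S_i.
C1: S = E(K, 0x0) = 0xB; 0x6 ⊕ 0xB = 0xD.
C2: S = E(K, 0xB) = 0x6; 0x2 ⊕ 0x6 = 0x4.
C3: S = E(K, 0x6) = 0x8; 0x2 ⊕ 0x8 = 0xA.
C4: S = E(K, 0x8) = 0xF; 0xB ⊕ 0xF = 0x4.
C5: S = E(K, 0xF) = 0x4; 0x9 ⊕ 0x4 = 0xD.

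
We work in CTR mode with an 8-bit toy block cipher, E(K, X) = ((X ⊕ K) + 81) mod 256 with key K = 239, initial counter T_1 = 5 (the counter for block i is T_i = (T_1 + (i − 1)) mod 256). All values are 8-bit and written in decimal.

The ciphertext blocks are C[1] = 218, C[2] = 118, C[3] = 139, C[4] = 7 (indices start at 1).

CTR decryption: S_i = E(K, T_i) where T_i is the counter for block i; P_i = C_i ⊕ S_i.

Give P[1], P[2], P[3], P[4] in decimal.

P[1]: T = 5, S = E(K, T) = 59; 218 ⊕ 59 = 225.
P[2]: T = 6, S = E(K, T) = 58; 118 ⊕ 58 = 76.
P[3]: T = 7, S = E(K, T) = 57; 139 ⊕ 57 = 178.
P[4]: T = 8, S = E(K, T) = 56; 7 ⊕ 56 = 63.

P[1] = 225, P[2] = 76, P[3] = 178, P[4] = 63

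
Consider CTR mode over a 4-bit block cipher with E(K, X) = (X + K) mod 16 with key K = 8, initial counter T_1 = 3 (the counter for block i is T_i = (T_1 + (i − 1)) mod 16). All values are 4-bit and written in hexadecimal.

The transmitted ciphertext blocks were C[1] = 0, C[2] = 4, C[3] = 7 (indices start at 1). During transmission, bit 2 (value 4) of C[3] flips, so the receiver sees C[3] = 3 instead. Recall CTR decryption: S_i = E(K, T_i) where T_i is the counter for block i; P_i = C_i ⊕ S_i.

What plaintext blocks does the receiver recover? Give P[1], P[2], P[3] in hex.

Only C[3] changed, to 3. In CTR, a change in C_i flips the same bit in P_i only; the keystream is unaffected. Decrypting the received ciphertext:
P[1]: T = 3, S = E(K, T) = B; 0 ⊕ B = B.
P[2]: T = 4, S = E(K, T) = C; 4 ⊕ C = 8.
P[3]: T = 5, S = E(K, T) = D; 3 ⊕ D = E.
Blocks that differ from the original plaintext: P[3].

P[1] = B, P[2] = 8, P[3] = E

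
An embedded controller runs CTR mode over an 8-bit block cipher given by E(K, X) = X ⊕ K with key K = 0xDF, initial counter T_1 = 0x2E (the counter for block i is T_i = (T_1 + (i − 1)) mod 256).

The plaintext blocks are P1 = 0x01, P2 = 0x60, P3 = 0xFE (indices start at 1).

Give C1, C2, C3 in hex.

CTR encryption: S_i = E(K, T_i) where T_i is the counter for block i; C_i = P_i ⊕ S_i.
C1: T = 0x2E, S = E(K, T) = 0xF1; 0x01 ⊕ 0xF1 = 0xF0.
C2: T = 0x2F, S = E(K, T) = 0xF0; 0x60 ⊕ 0xF0 = 0x90.
C3: T = 0x30, S = E(K, T) = 0xEF; 0xFE ⊕ 0xEF = 0x11.

C1 = 0xF0, C2 = 0x90, C3 = 0x11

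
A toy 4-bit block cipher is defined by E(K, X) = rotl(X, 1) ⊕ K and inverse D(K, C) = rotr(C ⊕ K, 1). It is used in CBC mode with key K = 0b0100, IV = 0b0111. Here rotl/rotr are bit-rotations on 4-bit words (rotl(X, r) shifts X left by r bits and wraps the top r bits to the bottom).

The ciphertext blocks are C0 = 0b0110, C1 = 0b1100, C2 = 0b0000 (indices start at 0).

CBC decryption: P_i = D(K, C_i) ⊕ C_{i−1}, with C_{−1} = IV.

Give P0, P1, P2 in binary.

P0: D(K, 0b0110) = 0b0001; 0b0001 ⊕ 0b0111 = 0b0110.
P1: D(K, 0b1100) = 0b0100; 0b0100 ⊕ 0b0110 = 0b0010.
P2: D(K, 0b0000) = 0b0010; 0b0010 ⊕ 0b1100 = 0b1110.

P0 = 0b0110, P1 = 0b0010, P2 = 0b1110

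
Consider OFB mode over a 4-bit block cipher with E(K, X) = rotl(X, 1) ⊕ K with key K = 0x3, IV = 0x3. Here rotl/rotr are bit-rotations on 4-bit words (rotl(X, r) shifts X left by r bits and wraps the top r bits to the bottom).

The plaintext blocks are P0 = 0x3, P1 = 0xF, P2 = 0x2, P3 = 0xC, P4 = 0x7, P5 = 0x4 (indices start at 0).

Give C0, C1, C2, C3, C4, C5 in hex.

OFB encryption: S_i = E(K, S_{i−1}) with S_{−1} = IV; C_i = P_i ⊕ S_i.
C0: S = E(K, 0x3) = 0x5; 0x3 ⊕ 0x5 = 0x6.
C1: S = E(K, 0x5) = 0x9; 0xF ⊕ 0x9 = 0x6.
C2: S = E(K, 0x9) = 0x0; 0x2 ⊕ 0x0 = 0x2.
C3: S = E(K, 0x0) = 0x3; 0xC ⊕ 0x3 = 0xF.
C4: S = E(K, 0x3) = 0x5; 0x7 ⊕ 0x5 = 0x2.
C5: S = E(K, 0x5) = 0x9; 0x4 ⊕ 0x9 = 0xD.

C0 = 0x6, C1 = 0x6, C2 = 0x2, C3 = 0xF, C4 = 0x2, C5 = 0xD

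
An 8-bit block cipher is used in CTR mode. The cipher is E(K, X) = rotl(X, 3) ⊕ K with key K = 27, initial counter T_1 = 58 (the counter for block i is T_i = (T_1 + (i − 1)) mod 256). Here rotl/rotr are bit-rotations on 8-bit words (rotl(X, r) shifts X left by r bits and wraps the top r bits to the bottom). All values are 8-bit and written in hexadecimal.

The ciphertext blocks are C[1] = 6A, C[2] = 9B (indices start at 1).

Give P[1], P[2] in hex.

CTR decryption: S_i = E(K, T_i) where T_i is the counter for block i; P_i = C_i ⊕ S_i.
P[1]: T = 58, S = E(K, T) = E5; 6A ⊕ E5 = 8F.
P[2]: T = 59, S = E(K, T) = ED; 9B ⊕ ED = 76.

P[1] = 8F, P[2] = 76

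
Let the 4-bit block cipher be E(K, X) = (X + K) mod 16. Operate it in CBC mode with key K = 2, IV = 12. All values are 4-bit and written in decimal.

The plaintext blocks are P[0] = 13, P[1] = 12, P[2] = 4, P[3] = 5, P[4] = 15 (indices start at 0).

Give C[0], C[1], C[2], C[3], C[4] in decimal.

C[0] = 3, C[1] = 1, C[2] = 7, C[3] = 4, C[4] = 13

CBC encryption: C_i = E(K, P_i ⊕ C_{i−1}), with C_{−1} = IV.
C[0]: P[0] ⊕ 12 = 1; E(K, 1) = 3.
C[1]: P[1] ⊕ 3 = 15; E(K, 15) = 1.
C[2]: P[2] ⊕ 1 = 5; E(K, 5) = 7.
C[3]: P[3] ⊕ 7 = 2; E(K, 2) = 4.
C[4]: P[4] ⊕ 4 = 11; E(K, 11) = 13.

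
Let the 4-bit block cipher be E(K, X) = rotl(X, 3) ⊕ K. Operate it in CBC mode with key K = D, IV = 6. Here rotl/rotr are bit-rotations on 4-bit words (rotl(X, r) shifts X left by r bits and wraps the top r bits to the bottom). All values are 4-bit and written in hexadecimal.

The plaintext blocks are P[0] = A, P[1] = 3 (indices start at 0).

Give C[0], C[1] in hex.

CBC encryption: C_i = E(K, P_i ⊕ C_{i−1}), with C_{−1} = IV.
C[0]: P[0] ⊕ 6 = C; E(K, C) = B.
C[1]: P[1] ⊕ B = 8; E(K, 8) = 9.

C[0] = B, C[1] = 9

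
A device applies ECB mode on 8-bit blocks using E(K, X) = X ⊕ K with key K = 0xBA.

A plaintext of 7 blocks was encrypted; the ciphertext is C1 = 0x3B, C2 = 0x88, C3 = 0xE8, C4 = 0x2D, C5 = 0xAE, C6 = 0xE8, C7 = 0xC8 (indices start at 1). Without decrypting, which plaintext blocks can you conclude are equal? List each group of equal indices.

P3 = P6

ECB encrypts each block independently with the same key, so equal ciphertext blocks imply equal plaintext blocks.
C3 = C6 = 0xE8, so P3 = P6.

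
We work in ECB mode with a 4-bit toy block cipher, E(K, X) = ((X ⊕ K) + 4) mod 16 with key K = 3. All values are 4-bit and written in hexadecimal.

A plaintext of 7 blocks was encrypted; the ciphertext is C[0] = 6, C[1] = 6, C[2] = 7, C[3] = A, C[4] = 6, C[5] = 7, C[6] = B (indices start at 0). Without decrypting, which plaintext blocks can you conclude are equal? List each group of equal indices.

P[0] = P[1] = P[4]; P[2] = P[5]

ECB encrypts each block independently with the same key, so equal ciphertext blocks imply equal plaintext blocks.
C[0] = C[1] = C[4] = 6, so P[0] = P[1] = P[4].
C[2] = C[5] = 7, so P[2] = P[5].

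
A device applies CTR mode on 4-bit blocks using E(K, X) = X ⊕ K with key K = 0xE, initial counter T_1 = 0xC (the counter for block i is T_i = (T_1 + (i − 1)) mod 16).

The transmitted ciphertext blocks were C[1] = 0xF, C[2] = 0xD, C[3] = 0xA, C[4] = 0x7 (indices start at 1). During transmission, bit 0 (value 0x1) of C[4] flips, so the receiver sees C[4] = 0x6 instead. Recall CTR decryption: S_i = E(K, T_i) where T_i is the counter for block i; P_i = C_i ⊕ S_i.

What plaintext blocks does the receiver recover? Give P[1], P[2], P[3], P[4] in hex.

P[1] = 0xD, P[2] = 0xE, P[3] = 0xA, P[4] = 0x7

Only C[4] changed, to 0x6. In CTR, a change in C_i flips the same bit in P_i only; the keystream is unaffected. Decrypting the received ciphertext:
P[1]: T = 0xC, S = E(K, T) = 0x2; 0xF ⊕ 0x2 = 0xD.
P[2]: T = 0xD, S = E(K, T) = 0x3; 0xD ⊕ 0x3 = 0xE.
P[3]: T = 0xE, S = E(K, T) = 0x0; 0xA ⊕ 0x0 = 0xA.
P[4]: T = 0xF, S = E(K, T) = 0x1; 0x6 ⊕ 0x1 = 0x7.
Blocks that differ from the original plaintext: P[4].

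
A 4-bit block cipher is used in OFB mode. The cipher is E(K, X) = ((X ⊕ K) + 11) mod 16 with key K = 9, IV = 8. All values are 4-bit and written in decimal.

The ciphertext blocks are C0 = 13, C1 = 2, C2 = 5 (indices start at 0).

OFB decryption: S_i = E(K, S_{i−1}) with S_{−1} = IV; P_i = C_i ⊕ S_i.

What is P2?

P2 = 1

P0: S = E(K, 8) = 12; 13 ⊕ 12 = 1.
P1: S = E(K, 12) = 0; 2 ⊕ 0 = 2.
P2: S = E(K, 0) = 4; 5 ⊕ 4 = 1.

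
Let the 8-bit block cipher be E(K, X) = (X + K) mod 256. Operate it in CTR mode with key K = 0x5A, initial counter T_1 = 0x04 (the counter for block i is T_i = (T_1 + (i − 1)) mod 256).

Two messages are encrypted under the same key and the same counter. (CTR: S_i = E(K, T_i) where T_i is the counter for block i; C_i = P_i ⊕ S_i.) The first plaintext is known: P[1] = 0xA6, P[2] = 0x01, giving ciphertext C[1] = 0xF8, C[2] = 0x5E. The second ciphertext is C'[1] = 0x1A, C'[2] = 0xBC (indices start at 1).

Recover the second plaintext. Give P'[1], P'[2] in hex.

P'[1] = 0x44, P'[2] = 0xE3

In CTR with a reused counter, both messages share the same keystream S_i, so C_i ⊕ C'_i = P_i ⊕ P'_i and thus P'_i = P_i ⊕ C_i ⊕ C'_i.
P'[1]: 0xA6 ⊕ 0xF8 ⊕ 0x1A = 0x44.
P'[2]: 0x01 ⊕ 0x5E ⊕ 0xBC = 0xE3.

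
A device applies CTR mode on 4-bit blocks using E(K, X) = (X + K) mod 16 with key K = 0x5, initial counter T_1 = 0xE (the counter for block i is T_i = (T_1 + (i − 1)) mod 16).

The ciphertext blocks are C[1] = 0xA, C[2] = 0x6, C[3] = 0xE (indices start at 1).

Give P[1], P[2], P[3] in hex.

P[1] = 0x9, P[2] = 0x2, P[3] = 0xB

CTR decryption: S_i = E(K, T_i) where T_i is the counter for block i; P_i = C_i ⊕ S_i.
P[1]: T = 0xE, S = E(K, T) = 0x3; 0xA ⊕ 0x3 = 0x9.
P[2]: T = 0xF, S = E(K, T) = 0x4; 0x6 ⊕ 0x4 = 0x2.
P[3]: T = 0x0, S = E(K, T) = 0x5; 0xE ⊕ 0x5 = 0xB.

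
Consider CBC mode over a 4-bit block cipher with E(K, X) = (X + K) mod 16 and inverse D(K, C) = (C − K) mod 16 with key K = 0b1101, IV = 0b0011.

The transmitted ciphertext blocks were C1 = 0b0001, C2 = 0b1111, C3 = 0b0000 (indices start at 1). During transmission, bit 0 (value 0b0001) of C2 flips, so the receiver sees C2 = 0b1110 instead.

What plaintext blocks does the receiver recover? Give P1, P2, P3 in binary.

P1 = 0b0111, P2 = 0b0000, P3 = 0b1101

CBC decryption: P_i = D(K, C_i) ⊕ C_{i−1}, with C_{0} = IV.
Only C2 changed, to 0b1110. In CBC, a change in C_i garbles P_i and flips the same bit in P_{i+1}. Decrypting the received ciphertext:
P1: D(K, 0b0001) = 0b0100; 0b0100 ⊕ 0b0011 = 0b0111.
P2: D(K, 0b1110) = 0b0001; 0b0001 ⊕ 0b0001 = 0b0000.
P3: D(K, 0b0000) = 0b0011; 0b0011 ⊕ 0b1110 = 0b1101.
Blocks that differ from the original plaintext: P2, P3.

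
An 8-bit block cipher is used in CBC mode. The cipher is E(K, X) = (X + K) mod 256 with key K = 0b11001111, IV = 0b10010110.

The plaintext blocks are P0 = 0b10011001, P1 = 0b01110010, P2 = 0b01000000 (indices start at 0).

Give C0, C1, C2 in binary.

CBC encryption: C_i = E(K, P_i ⊕ C_{i−1}), with C_{−1} = IV.
C0: P0 ⊕ 0b10010110 = 0b00001111; E(K, 0b00001111) = 0b11011110.
C1: P1 ⊕ 0b11011110 = 0b10101100; E(K, 0b10101100) = 0b01111011.
C2: P2 ⊕ 0b01111011 = 0b00111011; E(K, 0b00111011) = 0b00001010.

C0 = 0b11011110, C1 = 0b01111011, C2 = 0b00001010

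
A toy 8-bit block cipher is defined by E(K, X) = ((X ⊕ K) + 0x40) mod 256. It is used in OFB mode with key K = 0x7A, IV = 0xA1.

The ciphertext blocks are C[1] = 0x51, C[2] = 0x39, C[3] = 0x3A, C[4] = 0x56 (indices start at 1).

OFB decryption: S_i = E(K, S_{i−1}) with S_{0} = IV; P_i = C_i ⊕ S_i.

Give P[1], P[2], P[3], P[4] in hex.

P[1] = 0x4A, P[2] = 0x98, P[3] = 0x21, P[4] = 0xF7

P[1]: S = E(K, 0xA1) = 0x1B; 0x51 ⊕ 0x1B = 0x4A.
P[2]: S = E(K, 0x1B) = 0xA1; 0x39 ⊕ 0xA1 = 0x98.
P[3]: S = E(K, 0xA1) = 0x1B; 0x3A ⊕ 0x1B = 0x21.
P[4]: S = E(K, 0x1B) = 0xA1; 0x56 ⊕ 0xA1 = 0xF7.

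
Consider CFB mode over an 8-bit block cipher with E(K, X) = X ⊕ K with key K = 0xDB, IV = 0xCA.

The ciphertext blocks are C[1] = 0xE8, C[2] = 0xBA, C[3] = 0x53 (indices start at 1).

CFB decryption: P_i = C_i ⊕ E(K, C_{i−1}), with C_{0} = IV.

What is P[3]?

P[3] = 0x32

P[3]: E(K, 0xBA) = 0x61; 0x53 ⊕ 0x61 = 0x32.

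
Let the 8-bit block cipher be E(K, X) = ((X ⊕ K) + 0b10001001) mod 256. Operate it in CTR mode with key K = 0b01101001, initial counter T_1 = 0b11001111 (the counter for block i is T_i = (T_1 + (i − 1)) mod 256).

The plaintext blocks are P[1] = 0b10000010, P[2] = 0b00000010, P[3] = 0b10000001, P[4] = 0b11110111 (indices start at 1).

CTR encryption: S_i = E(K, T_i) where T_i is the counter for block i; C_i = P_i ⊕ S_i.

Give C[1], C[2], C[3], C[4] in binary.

C[1] = 0b10101101, C[2] = 0b01000000, C[3] = 0b11000000, C[4] = 0b10110011

C[1]: T = 0b11001111, S = E(K, T) = 0b00101111; 0b10000010 ⊕ 0b00101111 = 0b10101101.
C[2]: T = 0b11010000, S = E(K, T) = 0b01000010; 0b00000010 ⊕ 0b01000010 = 0b01000000.
C[3]: T = 0b11010001, S = E(K, T) = 0b01000001; 0b10000001 ⊕ 0b01000001 = 0b11000000.
C[4]: T = 0b11010010, S = E(K, T) = 0b01000100; 0b11110111 ⊕ 0b01000100 = 0b10110011.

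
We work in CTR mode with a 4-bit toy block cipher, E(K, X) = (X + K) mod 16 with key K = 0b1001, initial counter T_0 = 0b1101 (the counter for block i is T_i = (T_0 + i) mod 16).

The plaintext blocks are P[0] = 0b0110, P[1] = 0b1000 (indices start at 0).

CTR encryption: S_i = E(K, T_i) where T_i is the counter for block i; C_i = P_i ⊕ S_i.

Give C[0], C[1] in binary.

C[0] = 0b0000, C[1] = 0b1111

C[0]: T = 0b1101, S = E(K, T) = 0b0110; 0b0110 ⊕ 0b0110 = 0b0000.
C[1]: T = 0b1110, S = E(K, T) = 0b0111; 0b1000 ⊕ 0b0111 = 0b1111.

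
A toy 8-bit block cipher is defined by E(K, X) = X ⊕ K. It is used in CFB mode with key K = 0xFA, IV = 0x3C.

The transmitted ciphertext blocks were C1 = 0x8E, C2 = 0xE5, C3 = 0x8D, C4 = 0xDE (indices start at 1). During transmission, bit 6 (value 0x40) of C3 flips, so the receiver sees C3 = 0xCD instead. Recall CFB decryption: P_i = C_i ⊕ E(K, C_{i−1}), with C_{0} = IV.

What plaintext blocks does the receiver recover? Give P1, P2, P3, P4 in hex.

P1 = 0x48, P2 = 0x91, P3 = 0xD2, P4 = 0xE9

Only C3 changed, to 0xCD. In CFB, a change in C_i flips the same bit in P_i and garbles P_{i+1}. Decrypting the received ciphertext:
P1: E(K, 0x3C) = 0xC6; 0x8E ⊕ 0xC6 = 0x48.
P2: E(K, 0x8E) = 0x74; 0xE5 ⊕ 0x74 = 0x91.
P3: E(K, 0xE5) = 0x1F; 0xCD ⊕ 0x1F = 0xD2.
P4: E(K, 0xCD) = 0x37; 0xDE ⊕ 0x37 = 0xE9.
Blocks that differ from the original plaintext: P3, P4.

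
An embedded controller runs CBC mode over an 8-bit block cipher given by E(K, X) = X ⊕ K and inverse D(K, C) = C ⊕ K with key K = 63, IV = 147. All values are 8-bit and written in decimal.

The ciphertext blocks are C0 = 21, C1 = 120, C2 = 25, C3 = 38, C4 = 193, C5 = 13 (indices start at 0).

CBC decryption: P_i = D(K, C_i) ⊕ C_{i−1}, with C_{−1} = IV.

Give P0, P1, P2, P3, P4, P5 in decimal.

P0 = 185, P1 = 82, P2 = 94, P3 = 0, P4 = 216, P5 = 243

P0: D(K, 21) = 42; 42 ⊕ 147 = 185.
P1: D(K, 120) = 71; 71 ⊕ 21 = 82.
P2: D(K, 25) = 38; 38 ⊕ 120 = 94.
P3: D(K, 38) = 25; 25 ⊕ 25 = 0.
P4: D(K, 193) = 254; 254 ⊕ 38 = 216.
P5: D(K, 13) = 50; 50 ⊕ 193 = 243.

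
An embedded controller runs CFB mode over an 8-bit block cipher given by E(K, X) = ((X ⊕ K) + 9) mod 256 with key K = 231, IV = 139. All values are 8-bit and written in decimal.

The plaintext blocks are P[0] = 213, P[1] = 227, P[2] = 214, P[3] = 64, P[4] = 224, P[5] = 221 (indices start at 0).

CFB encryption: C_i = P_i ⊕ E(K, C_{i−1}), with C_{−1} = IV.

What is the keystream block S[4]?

C[0]: E(K, 139) = 117; 213 ⊕ 117 = 160.
C[1]: E(K, 160) = 80; 227 ⊕ 80 = 179.
C[2]: E(K, 179) = 93; 214 ⊕ 93 = 139.
C[3]: E(K, 139) = 117; 64 ⊕ 117 = 53.
C[4]: E(K, 53) = 219; 224 ⊕ 219 = 59.
So S[4] = 219.

219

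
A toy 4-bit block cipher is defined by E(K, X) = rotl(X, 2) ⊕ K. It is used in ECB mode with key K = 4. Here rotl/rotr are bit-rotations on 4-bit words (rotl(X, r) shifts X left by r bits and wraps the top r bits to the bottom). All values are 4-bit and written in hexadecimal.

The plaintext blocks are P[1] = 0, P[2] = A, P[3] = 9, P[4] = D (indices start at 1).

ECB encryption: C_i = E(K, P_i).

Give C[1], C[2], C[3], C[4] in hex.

C[1] = 4, C[2] = E, C[3] = 2, C[4] = 3

C[1]: E(K, 0) = 4.
C[2]: E(K, A) = E.
C[3]: E(K, 9) = 2.
C[4]: E(K, D) = 3.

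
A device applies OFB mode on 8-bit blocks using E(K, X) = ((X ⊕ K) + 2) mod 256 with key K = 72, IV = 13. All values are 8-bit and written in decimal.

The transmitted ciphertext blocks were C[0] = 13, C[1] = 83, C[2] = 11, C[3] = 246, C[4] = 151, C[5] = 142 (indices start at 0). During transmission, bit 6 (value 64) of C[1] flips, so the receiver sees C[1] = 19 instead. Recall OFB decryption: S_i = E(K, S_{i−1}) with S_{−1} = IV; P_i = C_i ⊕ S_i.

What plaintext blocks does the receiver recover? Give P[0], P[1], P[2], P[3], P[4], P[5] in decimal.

Only C[1] changed, to 19. In OFB, a change in C_i flips the same bit in P_i only; the keystream is unaffected. Decrypting the received ciphertext:
P[0]: S = E(K, 13) = 71; 13 ⊕ 71 = 74.
P[1]: S = E(K, 71) = 17; 19 ⊕ 17 = 2.
P[2]: S = E(K, 17) = 91; 11 ⊕ 91 = 80.
P[3]: S = E(K, 91) = 21; 246 ⊕ 21 = 227.
P[4]: S = E(K, 21) = 95; 151 ⊕ 95 = 200.
P[5]: S = E(K, 95) = 25; 142 ⊕ 25 = 151.
Blocks that differ from the original plaintext: P[1].

P[0] = 74, P[1] = 2, P[2] = 80, P[3] = 227, P[4] = 200, P[5] = 151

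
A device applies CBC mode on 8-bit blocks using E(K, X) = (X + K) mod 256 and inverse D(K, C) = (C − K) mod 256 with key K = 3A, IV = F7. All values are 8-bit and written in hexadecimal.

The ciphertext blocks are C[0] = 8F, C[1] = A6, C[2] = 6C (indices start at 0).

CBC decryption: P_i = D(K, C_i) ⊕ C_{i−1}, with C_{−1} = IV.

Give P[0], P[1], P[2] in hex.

P[0]: D(K, 8F) = 55; 55 ⊕ F7 = A2.
P[1]: D(K, A6) = 6C; 6C ⊕ 8F = E3.
P[2]: D(K, 6C) = 32; 32 ⊕ A6 = 94.

P[0] = A2, P[1] = E3, P[2] = 94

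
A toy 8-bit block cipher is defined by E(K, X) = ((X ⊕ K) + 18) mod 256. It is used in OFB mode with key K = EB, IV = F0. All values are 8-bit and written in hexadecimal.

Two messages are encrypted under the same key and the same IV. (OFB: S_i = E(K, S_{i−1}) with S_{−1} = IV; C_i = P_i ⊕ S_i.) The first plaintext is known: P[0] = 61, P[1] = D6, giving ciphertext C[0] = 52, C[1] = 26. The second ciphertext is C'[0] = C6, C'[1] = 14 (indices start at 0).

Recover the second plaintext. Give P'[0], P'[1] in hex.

P'[0] = F5, P'[1] = E4

In OFB with a reused IV, both messages share the same keystream S_i, so C_i ⊕ C'_i = P_i ⊕ P'_i and thus P'_i = P_i ⊕ C_i ⊕ C'_i.
P'[0]: 61 ⊕ 52 ⊕ C6 = F5.
P'[1]: D6 ⊕ 26 ⊕ 14 = E4.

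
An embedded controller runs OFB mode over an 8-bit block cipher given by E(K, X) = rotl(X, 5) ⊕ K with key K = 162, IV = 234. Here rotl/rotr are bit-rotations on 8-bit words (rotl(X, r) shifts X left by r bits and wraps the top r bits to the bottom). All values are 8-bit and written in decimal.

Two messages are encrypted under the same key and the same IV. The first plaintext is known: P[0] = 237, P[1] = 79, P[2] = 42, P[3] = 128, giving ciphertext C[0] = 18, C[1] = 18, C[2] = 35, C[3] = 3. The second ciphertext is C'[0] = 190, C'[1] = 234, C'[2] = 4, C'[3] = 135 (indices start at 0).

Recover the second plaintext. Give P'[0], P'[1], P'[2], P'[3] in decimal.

In OFB with a reused IV, both messages share the same keystream S_i, so C_i ⊕ C'_i = P_i ⊕ P'_i and thus P'_i = P_i ⊕ C_i ⊕ C'_i.
P'[0]: 237 ⊕ 18 ⊕ 190 = 65.
P'[1]: 79 ⊕ 18 ⊕ 234 = 183.
P'[2]: 42 ⊕ 35 ⊕ 4 = 13.
P'[3]: 128 ⊕ 3 ⊕ 135 = 4.

P'[0] = 65, P'[1] = 183, P'[2] = 13, P'[3] = 4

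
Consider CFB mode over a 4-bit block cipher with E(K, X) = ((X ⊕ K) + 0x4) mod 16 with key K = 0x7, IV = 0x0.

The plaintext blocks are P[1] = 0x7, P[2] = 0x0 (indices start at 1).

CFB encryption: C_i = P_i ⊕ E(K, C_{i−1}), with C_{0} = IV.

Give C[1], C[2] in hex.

C[1]: E(K, 0x0) = 0xB; 0x7 ⊕ 0xB = 0xC.
C[2]: E(K, 0xC) = 0xF; 0x0 ⊕ 0xF = 0xF.

C[1] = 0xC, C[2] = 0xF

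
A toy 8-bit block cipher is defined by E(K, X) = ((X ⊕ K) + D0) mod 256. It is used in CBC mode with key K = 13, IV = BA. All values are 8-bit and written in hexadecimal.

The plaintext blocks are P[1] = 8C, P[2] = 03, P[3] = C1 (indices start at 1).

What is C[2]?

CBC encryption: C_i = E(K, P_i ⊕ C_{i−1}), with C_{0} = IV.
C[1]: P[1] ⊕ BA = 36; E(K, 36) = F5.
C[2]: P[2] ⊕ F5 = F6; E(K, F6) = B5.

C[2] = B5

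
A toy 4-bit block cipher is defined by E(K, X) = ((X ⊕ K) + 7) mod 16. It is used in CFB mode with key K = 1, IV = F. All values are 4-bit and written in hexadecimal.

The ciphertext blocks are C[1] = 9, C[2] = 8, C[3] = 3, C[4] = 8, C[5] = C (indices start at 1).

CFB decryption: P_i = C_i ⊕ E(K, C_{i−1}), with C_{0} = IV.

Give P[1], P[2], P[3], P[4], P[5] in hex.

P[1] = C, P[2] = 7, P[3] = 3, P[4] = 1, P[5] = C

P[1]: E(K, F) = 5; 9 ⊕ 5 = C.
P[2]: E(K, 9) = F; 8 ⊕ F = 7.
P[3]: E(K, 8) = 0; 3 ⊕ 0 = 3.
P[4]: E(K, 3) = 9; 8 ⊕ 9 = 1.
P[5]: E(K, 8) = 0; C ⊕ 0 = C.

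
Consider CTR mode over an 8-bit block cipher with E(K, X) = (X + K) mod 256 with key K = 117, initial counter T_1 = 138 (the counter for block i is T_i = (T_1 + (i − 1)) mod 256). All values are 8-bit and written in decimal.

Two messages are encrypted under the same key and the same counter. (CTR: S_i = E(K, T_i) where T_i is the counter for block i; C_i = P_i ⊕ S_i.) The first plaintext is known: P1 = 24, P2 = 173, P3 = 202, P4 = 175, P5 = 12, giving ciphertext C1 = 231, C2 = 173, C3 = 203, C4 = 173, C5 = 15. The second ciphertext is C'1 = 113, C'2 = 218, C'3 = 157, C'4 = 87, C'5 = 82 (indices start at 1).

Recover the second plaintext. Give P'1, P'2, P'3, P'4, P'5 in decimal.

In CTR with a reused counter, both messages share the same keystream S_i, so C_i ⊕ C'_i = P_i ⊕ P'_i and thus P'_i = P_i ⊕ C_i ⊕ C'_i.
P'1: 24 ⊕ 231 ⊕ 113 = 142.
P'2: 173 ⊕ 173 ⊕ 218 = 218.
P'3: 202 ⊕ 203 ⊕ 157 = 156.
P'4: 175 ⊕ 173 ⊕ 87 = 85.
P'5: 12 ⊕ 15 ⊕ 82 = 81.

P'1 = 142, P'2 = 218, P'3 = 156, P'4 = 85, P'5 = 81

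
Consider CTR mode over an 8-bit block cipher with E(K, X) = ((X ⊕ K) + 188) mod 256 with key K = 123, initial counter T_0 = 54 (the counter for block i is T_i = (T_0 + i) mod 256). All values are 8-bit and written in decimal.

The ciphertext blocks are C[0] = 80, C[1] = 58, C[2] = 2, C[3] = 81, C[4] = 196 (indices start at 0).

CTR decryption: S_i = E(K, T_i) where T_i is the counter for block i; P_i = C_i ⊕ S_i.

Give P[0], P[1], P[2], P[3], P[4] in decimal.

P[0]: T = 54, S = E(K, T) = 9; 80 ⊕ 9 = 89.
P[1]: T = 55, S = E(K, T) = 8; 58 ⊕ 8 = 50.
P[2]: T = 56, S = E(K, T) = 255; 2 ⊕ 255 = 253.
P[3]: T = 57, S = E(K, T) = 254; 81 ⊕ 254 = 175.
P[4]: T = 58, S = E(K, T) = 253; 196 ⊕ 253 = 57.

P[0] = 89, P[1] = 50, P[2] = 253, P[3] = 175, P[4] = 57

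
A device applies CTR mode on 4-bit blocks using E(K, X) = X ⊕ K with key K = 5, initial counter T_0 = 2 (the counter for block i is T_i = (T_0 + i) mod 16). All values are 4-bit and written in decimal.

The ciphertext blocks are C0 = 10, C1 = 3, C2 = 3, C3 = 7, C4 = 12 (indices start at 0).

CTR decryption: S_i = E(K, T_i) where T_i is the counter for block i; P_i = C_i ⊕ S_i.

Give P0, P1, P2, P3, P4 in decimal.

P0: T = 2, S = E(K, T) = 7; 10 ⊕ 7 = 13.
P1: T = 3, S = E(K, T) = 6; 3 ⊕ 6 = 5.
P2: T = 4, S = E(K, T) = 1; 3 ⊕ 1 = 2.
P3: T = 5, S = E(K, T) = 0; 7 ⊕ 0 = 7.
P4: T = 6, S = E(K, T) = 3; 12 ⊕ 3 = 15.

P0 = 13, P1 = 5, P2 = 2, P3 = 7, P4 = 15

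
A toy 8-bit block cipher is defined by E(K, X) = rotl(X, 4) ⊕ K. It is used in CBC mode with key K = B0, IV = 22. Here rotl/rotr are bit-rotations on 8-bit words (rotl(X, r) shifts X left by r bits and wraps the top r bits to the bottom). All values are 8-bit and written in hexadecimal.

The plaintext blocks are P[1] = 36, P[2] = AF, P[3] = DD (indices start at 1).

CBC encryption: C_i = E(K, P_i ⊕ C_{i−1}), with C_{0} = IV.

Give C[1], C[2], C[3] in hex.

C[1] = F1, C[2] = 55, C[3] = 38

C[1]: P[1] ⊕ 22 = 14; E(K, 14) = F1.
C[2]: P[2] ⊕ F1 = 5E; E(K, 5E) = 55.
C[3]: P[3] ⊕ 55 = 88; E(K, 88) = 38.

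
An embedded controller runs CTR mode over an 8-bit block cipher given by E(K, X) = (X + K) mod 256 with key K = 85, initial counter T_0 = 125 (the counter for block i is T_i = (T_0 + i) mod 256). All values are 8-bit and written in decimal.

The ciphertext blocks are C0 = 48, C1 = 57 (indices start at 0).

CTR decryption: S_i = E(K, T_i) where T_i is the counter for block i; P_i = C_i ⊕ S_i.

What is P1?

P1 = 234

P1: T = 126, S = E(K, T) = 211; 57 ⊕ 211 = 234.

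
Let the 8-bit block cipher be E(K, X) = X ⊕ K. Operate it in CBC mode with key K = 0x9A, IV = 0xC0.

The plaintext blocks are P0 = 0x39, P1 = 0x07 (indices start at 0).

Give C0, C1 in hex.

C0 = 0x63, C1 = 0xFE

CBC encryption: C_i = E(K, P_i ⊕ C_{i−1}), with C_{−1} = IV.
C0: P0 ⊕ 0xC0 = 0xF9; E(K, 0xF9) = 0x63.
C1: P1 ⊕ 0x63 = 0x64; E(K, 0x64) = 0xFE.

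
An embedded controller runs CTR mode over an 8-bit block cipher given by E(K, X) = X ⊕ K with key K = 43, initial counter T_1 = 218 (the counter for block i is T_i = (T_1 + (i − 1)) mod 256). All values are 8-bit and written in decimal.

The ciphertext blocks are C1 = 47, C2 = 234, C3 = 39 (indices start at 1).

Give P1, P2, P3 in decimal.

P1 = 222, P2 = 26, P3 = 208

CTR decryption: S_i = E(K, T_i) where T_i is the counter for block i; P_i = C_i ⊕ S_i.
P1: T = 218, S = E(K, T) = 241; 47 ⊕ 241 = 222.
P2: T = 219, S = E(K, T) = 240; 234 ⊕ 240 = 26.
P3: T = 220, S = E(K, T) = 247; 39 ⊕ 247 = 208.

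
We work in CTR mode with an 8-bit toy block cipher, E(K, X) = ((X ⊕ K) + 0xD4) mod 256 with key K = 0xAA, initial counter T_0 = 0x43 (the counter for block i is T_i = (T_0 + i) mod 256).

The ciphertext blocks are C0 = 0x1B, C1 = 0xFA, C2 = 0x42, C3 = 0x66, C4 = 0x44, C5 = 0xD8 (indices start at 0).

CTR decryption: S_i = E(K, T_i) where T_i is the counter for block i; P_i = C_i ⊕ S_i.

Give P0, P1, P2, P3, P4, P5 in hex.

P0 = 0xA6, P1 = 0x38, P2 = 0x81, P3 = 0xA6, P4 = 0x85, P5 = 0x6E

P0: T = 0x43, S = E(K, T) = 0xBD; 0x1B ⊕ 0xBD = 0xA6.
P1: T = 0x44, S = E(K, T) = 0xC2; 0xFA ⊕ 0xC2 = 0x38.
P2: T = 0x45, S = E(K, T) = 0xC3; 0x42 ⊕ 0xC3 = 0x81.
P3: T = 0x46, S = E(K, T) = 0xC0; 0x66 ⊕ 0xC0 = 0xA6.
P4: T = 0x47, S = E(K, T) = 0xC1; 0x44 ⊕ 0xC1 = 0x85.
P5: T = 0x48, S = E(K, T) = 0xB6; 0xD8 ⊕ 0xB6 = 0x6E.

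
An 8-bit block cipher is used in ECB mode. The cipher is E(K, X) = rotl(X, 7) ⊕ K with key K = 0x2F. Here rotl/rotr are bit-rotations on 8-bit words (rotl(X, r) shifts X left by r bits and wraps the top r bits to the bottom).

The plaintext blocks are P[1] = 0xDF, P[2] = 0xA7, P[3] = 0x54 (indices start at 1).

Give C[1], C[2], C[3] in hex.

ECB encryption: C_i = E(K, P_i).
C[1]: E(K, 0xDF) = 0xC0.
C[2]: E(K, 0xA7) = 0xFC.
C[3]: E(K, 0x54) = 0x05.

C[1] = 0xC0, C[2] = 0xFC, C[3] = 0x05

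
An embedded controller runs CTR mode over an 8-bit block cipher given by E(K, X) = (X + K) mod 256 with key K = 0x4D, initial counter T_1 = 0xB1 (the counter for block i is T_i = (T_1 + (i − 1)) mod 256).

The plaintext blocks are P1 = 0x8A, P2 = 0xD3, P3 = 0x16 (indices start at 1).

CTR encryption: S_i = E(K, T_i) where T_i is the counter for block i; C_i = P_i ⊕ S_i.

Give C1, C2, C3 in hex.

C1: T = 0xB1, S = E(K, T) = 0xFE; 0x8A ⊕ 0xFE = 0x74.
C2: T = 0xB2, S = E(K, T) = 0xFF; 0xD3 ⊕ 0xFF = 0x2C.
C3: T = 0xB3, S = E(K, T) = 0x00; 0x16 ⊕ 0x00 = 0x16.

C1 = 0x74, C2 = 0x2C, C3 = 0x16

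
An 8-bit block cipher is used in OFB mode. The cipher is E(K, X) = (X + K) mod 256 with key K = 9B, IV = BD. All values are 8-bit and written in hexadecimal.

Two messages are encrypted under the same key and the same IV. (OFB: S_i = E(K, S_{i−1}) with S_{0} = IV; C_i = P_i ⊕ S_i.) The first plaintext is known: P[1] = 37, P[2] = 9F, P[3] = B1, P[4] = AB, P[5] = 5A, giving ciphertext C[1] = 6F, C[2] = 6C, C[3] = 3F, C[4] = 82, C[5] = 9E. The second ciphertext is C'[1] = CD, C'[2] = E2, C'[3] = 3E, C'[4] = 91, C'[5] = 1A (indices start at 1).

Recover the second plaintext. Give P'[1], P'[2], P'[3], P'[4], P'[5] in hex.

In OFB with a reused IV, both messages share the same keystream S_i, so C_i ⊕ C'_i = P_i ⊕ P'_i and thus P'_i = P_i ⊕ C_i ⊕ C'_i.
P'[1]: 37 ⊕ 6F ⊕ CD = 95.
P'[2]: 9F ⊕ 6C ⊕ E2 = 11.
P'[3]: B1 ⊕ 3F ⊕ 3E = B0.
P'[4]: AB ⊕ 82 ⊕ 91 = B8.
P'[5]: 5A ⊕ 9E ⊕ 1A = DE.

P'[1] = 95, P'[2] = 11, P'[3] = B0, P'[4] = B8, P'[5] = DE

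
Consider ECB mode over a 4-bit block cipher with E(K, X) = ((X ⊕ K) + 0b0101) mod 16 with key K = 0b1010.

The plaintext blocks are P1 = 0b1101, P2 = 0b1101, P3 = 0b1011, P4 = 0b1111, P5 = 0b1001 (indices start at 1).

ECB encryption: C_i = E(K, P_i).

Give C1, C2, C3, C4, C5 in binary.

C1 = 0b1100, C2 = 0b1100, C3 = 0b0110, C4 = 0b1010, C5 = 0b1000

C1: E(K, 0b1101) = 0b1100.
C2: E(K, 0b1101) = 0b1100.
C3: E(K, 0b1011) = 0b0110.
C4: E(K, 0b1111) = 0b1010.
C5: E(K, 0b1001) = 0b1000.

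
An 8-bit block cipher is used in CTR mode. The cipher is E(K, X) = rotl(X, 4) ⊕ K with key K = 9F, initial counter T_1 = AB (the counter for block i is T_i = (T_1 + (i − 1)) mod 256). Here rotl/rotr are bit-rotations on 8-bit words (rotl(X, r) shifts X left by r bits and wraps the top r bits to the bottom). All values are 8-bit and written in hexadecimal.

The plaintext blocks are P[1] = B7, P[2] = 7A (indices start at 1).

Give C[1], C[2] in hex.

C[1] = 92, C[2] = 2F

CTR encryption: S_i = E(K, T_i) where T_i is the counter for block i; C_i = P_i ⊕ S_i.
C[1]: T = AB, S = E(K, T) = 25; B7 ⊕ 25 = 92.
C[2]: T = AC, S = E(K, T) = 55; 7A ⊕ 55 = 2F.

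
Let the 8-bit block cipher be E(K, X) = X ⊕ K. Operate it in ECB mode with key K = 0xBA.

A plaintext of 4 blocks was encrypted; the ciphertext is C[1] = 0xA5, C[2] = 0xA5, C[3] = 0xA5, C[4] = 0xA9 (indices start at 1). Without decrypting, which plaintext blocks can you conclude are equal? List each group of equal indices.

P[1] = P[2] = P[3]

ECB encrypts each block independently with the same key, so equal ciphertext blocks imply equal plaintext blocks.
C[1] = C[2] = C[3] = 0xA5, so P[1] = P[2] = P[3].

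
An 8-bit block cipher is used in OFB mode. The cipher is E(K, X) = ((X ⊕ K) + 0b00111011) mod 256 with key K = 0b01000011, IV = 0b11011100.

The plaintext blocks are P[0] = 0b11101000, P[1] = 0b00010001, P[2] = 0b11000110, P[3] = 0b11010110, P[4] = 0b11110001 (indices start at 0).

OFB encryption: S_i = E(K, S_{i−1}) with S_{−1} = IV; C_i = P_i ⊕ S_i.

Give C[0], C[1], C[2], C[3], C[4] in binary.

C[0]: S = E(K, 0b11011100) = 0b11011010; 0b11101000 ⊕ 0b11011010 = 0b00110010.
C[1]: S = E(K, 0b11011010) = 0b11010100; 0b00010001 ⊕ 0b11010100 = 0b11000101.
C[2]: S = E(K, 0b11010100) = 0b11010010; 0b11000110 ⊕ 0b11010010 = 0b00010100.
C[3]: S = E(K, 0b11010010) = 0b11001100; 0b11010110 ⊕ 0b11001100 = 0b00011010.
C[4]: S = E(K, 0b11001100) = 0b11001010; 0b11110001 ⊕ 0b11001010 = 0b00111011.

C[0] = 0b00110010, C[1] = 0b11000101, C[2] = 0b00010100, C[3] = 0b00011010, C[4] = 0b00111011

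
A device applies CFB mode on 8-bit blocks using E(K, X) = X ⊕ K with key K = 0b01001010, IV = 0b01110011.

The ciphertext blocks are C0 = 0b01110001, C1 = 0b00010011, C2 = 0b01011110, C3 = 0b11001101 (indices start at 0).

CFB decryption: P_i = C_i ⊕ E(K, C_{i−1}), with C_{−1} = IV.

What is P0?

P0: E(K, 0b01110011) = 0b00111001; 0b01110001 ⊕ 0b00111001 = 0b01001000.

P0 = 0b01001000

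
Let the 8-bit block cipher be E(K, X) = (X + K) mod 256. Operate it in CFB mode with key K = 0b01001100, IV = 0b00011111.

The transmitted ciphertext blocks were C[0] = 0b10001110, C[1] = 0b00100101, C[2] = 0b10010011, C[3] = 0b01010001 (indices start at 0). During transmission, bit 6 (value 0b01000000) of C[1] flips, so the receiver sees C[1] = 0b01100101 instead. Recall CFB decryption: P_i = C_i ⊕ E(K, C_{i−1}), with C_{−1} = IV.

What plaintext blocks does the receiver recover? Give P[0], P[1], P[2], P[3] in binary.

Only C[1] changed, to 0b01100101. In CFB, a change in C_i flips the same bit in P_i and garbles P_{i+1}. Decrypting the received ciphertext:
P[0]: E(K, 0b00011111) = 0b01101011; 0b10001110 ⊕ 0b01101011 = 0b11100101.
P[1]: E(K, 0b10001110) = 0b11011010; 0b01100101 ⊕ 0b11011010 = 0b10111111.
P[2]: E(K, 0b01100101) = 0b10110001; 0b10010011 ⊕ 0b10110001 = 0b00100010.
P[3]: E(K, 0b10010011) = 0b11011111; 0b01010001 ⊕ 0b11011111 = 0b10001110.
Blocks that differ from the original plaintext: P[1], P[2].

P[0] = 0b11100101, P[1] = 0b10111111, P[2] = 0b00100010, P[3] = 0b10001110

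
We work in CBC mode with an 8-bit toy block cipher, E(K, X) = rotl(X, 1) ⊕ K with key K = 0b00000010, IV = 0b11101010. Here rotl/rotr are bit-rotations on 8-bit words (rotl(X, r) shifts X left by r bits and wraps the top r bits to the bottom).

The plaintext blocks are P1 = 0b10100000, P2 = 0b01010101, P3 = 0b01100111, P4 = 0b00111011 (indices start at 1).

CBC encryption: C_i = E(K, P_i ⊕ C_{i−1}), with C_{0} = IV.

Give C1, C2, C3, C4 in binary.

C1: P1 ⊕ 0b11101010 = 0b01001010; E(K, 0b01001010) = 0b10010110.
C2: P2 ⊕ 0b10010110 = 0b11000011; E(K, 0b11000011) = 0b10000101.
C3: P3 ⊕ 0b10000101 = 0b11100010; E(K, 0b11100010) = 0b11000111.
C4: P4 ⊕ 0b11000111 = 0b11111100; E(K, 0b11111100) = 0b11111011.

C1 = 0b10010110, C2 = 0b10000101, C3 = 0b11000111, C4 = 0b11111011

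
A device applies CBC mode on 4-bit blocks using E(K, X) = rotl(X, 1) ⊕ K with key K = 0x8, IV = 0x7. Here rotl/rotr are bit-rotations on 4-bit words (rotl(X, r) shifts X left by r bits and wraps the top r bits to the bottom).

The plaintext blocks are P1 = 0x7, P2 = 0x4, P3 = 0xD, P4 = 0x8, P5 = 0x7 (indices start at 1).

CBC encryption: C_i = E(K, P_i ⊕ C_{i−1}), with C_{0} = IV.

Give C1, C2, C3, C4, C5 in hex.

C1 = 0x8, C2 = 0x1, C3 = 0x1, C4 = 0xB, C5 = 0x1

C1: P1 ⊕ 0x7 = 0x0; E(K, 0x0) = 0x8.
C2: P2 ⊕ 0x8 = 0xC; E(K, 0xC) = 0x1.
C3: P3 ⊕ 0x1 = 0xC; E(K, 0xC) = 0x1.
C4: P4 ⊕ 0x1 = 0x9; E(K, 0x9) = 0xB.
C5: P5 ⊕ 0xB = 0xC; E(K, 0xC) = 0x1.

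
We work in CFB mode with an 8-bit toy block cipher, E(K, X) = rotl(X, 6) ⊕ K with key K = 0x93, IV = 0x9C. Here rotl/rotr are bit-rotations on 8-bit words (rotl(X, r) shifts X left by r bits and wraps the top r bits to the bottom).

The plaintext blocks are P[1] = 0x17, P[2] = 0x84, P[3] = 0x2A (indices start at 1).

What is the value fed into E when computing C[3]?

CFB encryption: C_i = P_i ⊕ E(K, C_{i−1}), with C_{0} = IV.
C[1]: E(K, 0x9C) = 0xB4; 0x17 ⊕ 0xB4 = 0xA3.
C[2]: E(K, 0xA3) = 0x7B; 0x84 ⊕ 0x7B = 0xFF.
C[3]: E(K, 0xFF) = 0x6C; 0x2A ⊕ 0x6C = 0x46.
So the input to E for block [3] is 0xFF.

0xFF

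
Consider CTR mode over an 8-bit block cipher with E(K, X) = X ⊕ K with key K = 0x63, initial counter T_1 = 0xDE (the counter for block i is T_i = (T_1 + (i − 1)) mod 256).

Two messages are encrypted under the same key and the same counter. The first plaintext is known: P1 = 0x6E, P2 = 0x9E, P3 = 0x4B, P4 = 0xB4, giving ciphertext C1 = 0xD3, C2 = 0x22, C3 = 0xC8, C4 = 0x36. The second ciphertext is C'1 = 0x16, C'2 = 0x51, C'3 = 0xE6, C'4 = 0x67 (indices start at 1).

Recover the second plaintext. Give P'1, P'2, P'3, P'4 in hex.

P'1 = 0xAB, P'2 = 0xED, P'3 = 0x65, P'4 = 0xE5

In CTR with a reused counter, both messages share the same keystream S_i, so C_i ⊕ C'_i = P_i ⊕ P'_i and thus P'_i = P_i ⊕ C_i ⊕ C'_i.
P'1: 0x6E ⊕ 0xD3 ⊕ 0x16 = 0xAB.
P'2: 0x9E ⊕ 0x22 ⊕ 0x51 = 0xED.
P'3: 0x4B ⊕ 0xC8 ⊕ 0xE6 = 0x65.
P'4: 0xB4 ⊕ 0x36 ⊕ 0x67 = 0xE5.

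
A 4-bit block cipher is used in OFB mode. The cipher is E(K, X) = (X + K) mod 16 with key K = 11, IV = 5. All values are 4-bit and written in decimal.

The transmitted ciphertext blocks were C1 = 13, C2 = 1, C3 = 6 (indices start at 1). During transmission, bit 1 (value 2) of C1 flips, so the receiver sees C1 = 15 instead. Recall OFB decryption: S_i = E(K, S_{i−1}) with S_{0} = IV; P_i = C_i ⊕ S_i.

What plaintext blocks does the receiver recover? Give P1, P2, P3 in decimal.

P1 = 15, P2 = 10, P3 = 0

Only C1 changed, to 15. In OFB, a change in C_i flips the same bit in P_i only; the keystream is unaffected. Decrypting the received ciphertext:
P1: S = E(K, 5) = 0; 15 ⊕ 0 = 15.
P2: S = E(K, 0) = 11; 1 ⊕ 11 = 10.
P3: S = E(K, 11) = 6; 6 ⊕ 6 = 0.
Blocks that differ from the original plaintext: P1.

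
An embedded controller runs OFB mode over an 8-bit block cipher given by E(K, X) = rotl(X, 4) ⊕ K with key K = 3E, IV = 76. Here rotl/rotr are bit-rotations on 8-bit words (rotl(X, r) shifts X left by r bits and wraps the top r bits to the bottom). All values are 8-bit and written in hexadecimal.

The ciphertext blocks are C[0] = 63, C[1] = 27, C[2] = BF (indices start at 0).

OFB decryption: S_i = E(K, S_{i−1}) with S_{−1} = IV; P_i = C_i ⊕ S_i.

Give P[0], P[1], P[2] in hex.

P[0]: S = E(K, 76) = 59; 63 ⊕ 59 = 3A.
P[1]: S = E(K, 59) = AB; 27 ⊕ AB = 8C.
P[2]: S = E(K, AB) = 84; BF ⊕ 84 = 3B.

P[0] = 3A, P[1] = 8C, P[2] = 3B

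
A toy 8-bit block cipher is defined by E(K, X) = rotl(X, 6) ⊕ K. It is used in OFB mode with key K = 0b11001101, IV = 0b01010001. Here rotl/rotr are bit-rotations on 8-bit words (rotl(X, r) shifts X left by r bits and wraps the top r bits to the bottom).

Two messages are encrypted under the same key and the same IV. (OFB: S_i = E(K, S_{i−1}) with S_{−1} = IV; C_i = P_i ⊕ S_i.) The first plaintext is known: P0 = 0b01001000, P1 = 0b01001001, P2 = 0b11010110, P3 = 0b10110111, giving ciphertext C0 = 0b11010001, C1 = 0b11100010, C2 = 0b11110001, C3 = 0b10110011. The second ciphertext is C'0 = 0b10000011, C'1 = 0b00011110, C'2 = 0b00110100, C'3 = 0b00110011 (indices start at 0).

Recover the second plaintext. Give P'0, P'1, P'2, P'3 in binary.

P'0 = 0b00011010, P'1 = 0b10110101, P'2 = 0b00010011, P'3 = 0b00110111

In OFB with a reused IV, both messages share the same keystream S_i, so C_i ⊕ C'_i = P_i ⊕ P'_i and thus P'_i = P_i ⊕ C_i ⊕ C'_i.
P'0: 0b01001000 ⊕ 0b11010001 ⊕ 0b10000011 = 0b00011010.
P'1: 0b01001001 ⊕ 0b11100010 ⊕ 0b00011110 = 0b10110101.
P'2: 0b11010110 ⊕ 0b11110001 ⊕ 0b00110100 = 0b00010011.
P'3: 0b10110111 ⊕ 0b10110011 ⊕ 0b00110011 = 0b00110111.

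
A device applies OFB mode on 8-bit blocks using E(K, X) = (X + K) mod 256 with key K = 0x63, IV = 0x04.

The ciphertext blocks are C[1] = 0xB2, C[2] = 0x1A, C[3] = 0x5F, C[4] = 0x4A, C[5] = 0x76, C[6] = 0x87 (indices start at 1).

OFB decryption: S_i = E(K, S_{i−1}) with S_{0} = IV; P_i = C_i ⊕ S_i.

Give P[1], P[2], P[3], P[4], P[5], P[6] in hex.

P[1]: S = E(K, 0x04) = 0x67; 0xB2 ⊕ 0x67 = 0xD5.
P[2]: S = E(K, 0x67) = 0xCA; 0x1A ⊕ 0xCA = 0xD0.
P[3]: S = E(K, 0xCA) = 0x2D; 0x5F ⊕ 0x2D = 0x72.
P[4]: S = E(K, 0x2D) = 0x90; 0x4A ⊕ 0x90 = 0xDA.
P[5]: S = E(K, 0x90) = 0xF3; 0x76 ⊕ 0xF3 = 0x85.
P[6]: S = E(K, 0xF3) = 0x56; 0x87 ⊕ 0x56 = 0xD1.

P[1] = 0xD5, P[2] = 0xD0, P[3] = 0x72, P[4] = 0xDA, P[5] = 0x85, P[6] = 0xD1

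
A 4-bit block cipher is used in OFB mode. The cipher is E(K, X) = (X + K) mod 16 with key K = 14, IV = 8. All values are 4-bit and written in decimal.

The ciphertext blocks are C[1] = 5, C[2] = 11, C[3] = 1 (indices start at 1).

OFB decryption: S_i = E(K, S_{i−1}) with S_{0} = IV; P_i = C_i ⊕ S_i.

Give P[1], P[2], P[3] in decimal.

P[1] = 3, P[2] = 15, P[3] = 3

P[1]: S = E(K, 8) = 6; 5 ⊕ 6 = 3.
P[2]: S = E(K, 6) = 4; 11 ⊕ 4 = 15.
P[3]: S = E(K, 4) = 2; 1 ⊕ 2 = 3.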